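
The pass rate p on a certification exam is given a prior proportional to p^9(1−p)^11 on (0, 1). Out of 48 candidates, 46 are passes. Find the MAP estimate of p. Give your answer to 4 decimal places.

The prior density ∝ p^9(1−p)^11 is the kernel of Beta(10, 12).
Data: 46 successes in 48 trials. The binomial likelihood contributes p^46(1−p)^2, so the posterior is Beta(10+46, 12+2) = Beta(56, 14).
For Beta(a, b) with a, b > 1 the mode is (a−1)/(a+b−2) = 55/68 ≈ 0.8088.

p̂_MAP = 0.8088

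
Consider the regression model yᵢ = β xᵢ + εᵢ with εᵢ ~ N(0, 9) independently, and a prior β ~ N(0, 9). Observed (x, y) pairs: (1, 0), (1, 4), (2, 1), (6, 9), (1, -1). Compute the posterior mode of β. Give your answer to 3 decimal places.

β̂_MAP = 1.341

log p(β | y) = −Σ(yᵢ − βxᵢ)²/(2·9) − β²/(2·9) + const.
Setting the derivative to zero: Σxᵢ(yᵢ − βxᵢ)/9 − β/9 = 0, so β = Σxᵢyᵢ / (Σxᵢ² + σ²/τ²).
Σxᵢyᵢ = 1·0 + 1·4 + 2·1 + 6·9 + 1·(-1) = 59; Σxᵢ² = 43; σ²/τ² = 1.
β̂_MAP = 59 / (43 + 1) = 59/44 ≈ 1.341.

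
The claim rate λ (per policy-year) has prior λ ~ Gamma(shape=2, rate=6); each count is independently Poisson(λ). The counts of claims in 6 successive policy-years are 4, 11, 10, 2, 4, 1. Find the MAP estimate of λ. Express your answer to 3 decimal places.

Σxᵢ = 4+11+10+2+4+1 = 32, with n = 6.
Posterior ∝ λe^(−6λ) · λ^32e^(−6λ) = λ^33e^(−12λ), i.e. Gamma(shape=34, rate=12).
The mode of a Gamma(a, b) with a ≥ 1 (shape–rate) is (a−1)/b = 33/12 ≈ 2.750.

λ̂_MAP = 2.750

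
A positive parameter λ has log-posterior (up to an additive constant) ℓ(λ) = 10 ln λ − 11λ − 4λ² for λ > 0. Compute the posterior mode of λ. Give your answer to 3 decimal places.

ℓ'(λ) = 10/λ − 11 − 8λ. Setting this to zero and multiplying by λ: 8λ² + 11λ − 10 = 0.
λ = (−11 + √(11² + 4·8·10)) / (2·8) = (−11 + √441) / 16 = (−11 + 21)/16 = 5/8.
ℓ''(λ) = −10/λ² − 8 < 0, confirming a maximum.

λ̂_MAP = 0.625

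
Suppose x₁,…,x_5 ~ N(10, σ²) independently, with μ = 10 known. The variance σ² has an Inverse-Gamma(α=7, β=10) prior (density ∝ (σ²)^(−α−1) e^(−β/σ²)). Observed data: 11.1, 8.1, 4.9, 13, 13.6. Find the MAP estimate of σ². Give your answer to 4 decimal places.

σ̂²_MAP = 3.4662

Sum of squared deviations about the known mean: SS = (11.1−10)² + (8.1−10)² + (4.9−10)² + (13−10)² + (13.6−10)² = 52.79.
The Normal likelihood contributes (σ²)^(−n/2) exp(−SS/(2σ²)), so the posterior is Inverse-Gamma(α + n/2, β + SS/2) = Inverse-Gamma(9.5, 36.395).
The mode of Inverse-Gamma(a, b) is b/(a+1) = 36.395/10.5 ≈ 3.4662.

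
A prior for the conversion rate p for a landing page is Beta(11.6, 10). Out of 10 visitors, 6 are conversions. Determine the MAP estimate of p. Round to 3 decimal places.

Prior: Beta(11.6, 10).
Data: 6 successes in 10 trials. The binomial likelihood contributes p^6(1−p)^4, so the posterior is Beta(11.6+6, 10+4) = Beta(17.6, 14).
For Beta(a, b) with a, b > 1 the mode is (a−1)/(a+b−2) = 16.6/29.6 ≈ 0.561.

p̂_MAP = 0.561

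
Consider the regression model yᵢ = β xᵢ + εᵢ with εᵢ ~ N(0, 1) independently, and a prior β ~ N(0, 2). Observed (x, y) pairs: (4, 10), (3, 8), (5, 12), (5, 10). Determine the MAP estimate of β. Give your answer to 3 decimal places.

β̂_MAP = 2.305

log p(β | y) = −Σ(yᵢ − βxᵢ)²/(2·1) − β²/(2·2) + const.
Setting the derivative to zero: Σxᵢ(yᵢ − βxᵢ)/1 − β/2 = 0, so β = Σxᵢyᵢ / (Σxᵢ² + σ²/τ²).
Σxᵢyᵢ = 4·10 + 3·8 + 5·12 + 5·10 = 174; Σxᵢ² = 75; σ²/τ² = 0.5.
β̂_MAP = 174 / (75 + 0.5) = 174/75.5 ≈ 2.305.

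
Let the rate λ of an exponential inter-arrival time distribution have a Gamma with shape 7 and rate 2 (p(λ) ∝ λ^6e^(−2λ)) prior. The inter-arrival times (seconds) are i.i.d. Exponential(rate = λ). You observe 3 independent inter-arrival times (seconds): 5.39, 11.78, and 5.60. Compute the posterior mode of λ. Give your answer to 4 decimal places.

The Exponential(rate=λ) likelihood is ∝ λ^n e^(−λΣtᵢ). Here n = 3 and Σtᵢ = 5.39 + 11.78 + 5.60 = 22.77.
Posterior ∝ λ^6e^(−2λ) · λ^3e^(−22.77λ) = λ^9e^(−24.77λ), i.e. Gamma(10, 24.77).
Mode = (a−1)/b = 9/24.77 ≈ 0.3633.

λ̂_MAP = 0.3633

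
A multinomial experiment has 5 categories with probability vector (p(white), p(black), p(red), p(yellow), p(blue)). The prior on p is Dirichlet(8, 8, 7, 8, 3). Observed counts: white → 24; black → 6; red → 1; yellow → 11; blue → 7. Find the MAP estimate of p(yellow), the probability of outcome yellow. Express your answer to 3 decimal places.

The posterior is Dirichlet(αᵢ + nᵢ) = Dirichlet(32, 14, 8, 19, 10).
For a Dirichlet(a₁,…,a_K) with all aᵢ > 1, the mode has j-th component (aⱼ − 1)/(Σaᵢ − K).
Here Σaᵢ = 83 and K = 5, so p(yellow) = (19 − 1)/(83 − 5) = 18/78 ≈ 0.231.

MAP estimate of p(yellow) = 0.231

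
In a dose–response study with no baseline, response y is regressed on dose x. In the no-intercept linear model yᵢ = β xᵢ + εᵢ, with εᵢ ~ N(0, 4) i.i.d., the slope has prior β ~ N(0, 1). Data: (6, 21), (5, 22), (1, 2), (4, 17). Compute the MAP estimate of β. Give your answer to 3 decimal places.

log p(β | y) = −Σ(yᵢ − βxᵢ)²/(2·4) − β²/(2·1) + const.
Setting the derivative to zero: Σxᵢ(yᵢ − βxᵢ)/4 − β/1 = 0, so β = Σxᵢyᵢ / (Σxᵢ² + σ²/τ²).
Σxᵢyᵢ = 6·21 + 5·22 + 1·2 + 4·17 = 306; Σxᵢ² = 78; σ²/τ² = 4.
β̂_MAP = 306 / (78 + 4) = 306/82 ≈ 3.732.

β̂_MAP = 3.732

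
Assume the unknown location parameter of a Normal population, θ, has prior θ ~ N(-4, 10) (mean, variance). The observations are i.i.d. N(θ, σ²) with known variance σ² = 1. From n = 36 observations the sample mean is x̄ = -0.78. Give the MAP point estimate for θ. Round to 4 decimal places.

n = 36, x̄ = -0.78.
For a Normal prior and Normal likelihood with known variance, the posterior is Normal; its mode equals its mean, the precision-weighted average.
Prior precision 1/σ₀² = 1/10 = 0.1; data precision n/σ² = 36/1 = 36.
θ̂ = (0.1·(-4) + 36·(-0.78)) / (0.1 + 36) = (-28.48)/36.1 = -1424/1805 ≈ -0.7889.

θ̂_MAP = -0.7889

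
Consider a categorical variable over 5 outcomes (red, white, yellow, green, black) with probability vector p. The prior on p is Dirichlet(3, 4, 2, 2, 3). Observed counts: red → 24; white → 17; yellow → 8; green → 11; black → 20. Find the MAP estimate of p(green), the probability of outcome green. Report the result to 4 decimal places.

MAP estimate of p(green) = 0.1348

The posterior is Dirichlet(αᵢ + nᵢ) = Dirichlet(27, 21, 10, 13, 23).
For a Dirichlet(a₁,…,a_K) with all aᵢ > 1, the mode has j-th component (aⱼ − 1)/(Σaᵢ − K).
Here Σaᵢ = 94 and K = 5, so p(green) = (13 − 1)/(94 − 5) = 12/89 ≈ 0.1348.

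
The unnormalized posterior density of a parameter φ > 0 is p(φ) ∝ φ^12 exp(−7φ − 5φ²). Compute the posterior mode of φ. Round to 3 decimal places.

ℓ'(φ) = 12/φ − 7 − 10φ. Setting this to zero and multiplying by φ: 10φ² + 7φ − 12 = 0.
φ = (−7 + √(7² + 4·10·12)) / (2·10) = (−7 + √529) / 20 = (−7 + 23)/20 = 4/5.
ℓ''(φ) = −12/φ² − 10 < 0, confirming a maximum.

φ̂_MAP = 0.800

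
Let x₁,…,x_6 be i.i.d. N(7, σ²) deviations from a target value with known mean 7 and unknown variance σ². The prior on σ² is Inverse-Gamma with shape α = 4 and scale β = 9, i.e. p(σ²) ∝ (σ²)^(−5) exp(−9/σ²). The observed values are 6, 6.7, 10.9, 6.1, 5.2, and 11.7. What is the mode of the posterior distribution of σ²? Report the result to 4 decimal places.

σ̂²_MAP = 3.7775

Sum of squared deviations about the known mean: SS = (6−7)² + (6.7−7)² + (10.9−7)² + (6.1−7)² + (5.2−7)² + (11.7−7)² = 42.44.
The Normal likelihood contributes (σ²)^(−n/2) exp(−SS/(2σ²)), so the posterior is Inverse-Gamma(α + n/2, β + SS/2) = Inverse-Gamma(7, 30.22).
The mode of Inverse-Gamma(a, b) is b/(a+1) = 30.22/8 ≈ 3.7775.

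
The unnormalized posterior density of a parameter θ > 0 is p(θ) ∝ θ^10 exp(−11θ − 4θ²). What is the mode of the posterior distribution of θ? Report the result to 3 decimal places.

ℓ'(θ) = 10/θ − 11 − 8θ. Setting this to zero and multiplying by θ: 8θ² + 11θ − 10 = 0.
θ = (−11 + √(11² + 4·8·10)) / (2·8) = (−11 + √441) / 16 = (−11 + 21)/16 = 5/8.
ℓ''(θ) = −10/θ² − 8 < 0, confirming a maximum.

θ̂_MAP = 0.625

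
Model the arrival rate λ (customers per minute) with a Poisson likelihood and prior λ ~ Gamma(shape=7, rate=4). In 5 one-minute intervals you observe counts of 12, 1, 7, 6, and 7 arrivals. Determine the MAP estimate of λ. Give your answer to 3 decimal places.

Σxᵢ = 12+1+7+6+7 = 33, with n = 5.
Posterior ∝ λ^6e^(−4λ) · λ^33e^(−5λ) = λ^39e^(−9λ), i.e. Gamma(shape=40, rate=9).
The mode of a Gamma(a, b) with a ≥ 1 (shape–rate) is (a−1)/b = 39/9 ≈ 4.333.

λ̂_MAP = 4.333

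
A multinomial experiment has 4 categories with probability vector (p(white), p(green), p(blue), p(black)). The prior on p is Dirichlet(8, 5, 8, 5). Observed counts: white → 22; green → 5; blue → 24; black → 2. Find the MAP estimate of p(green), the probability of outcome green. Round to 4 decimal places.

The posterior is Dirichlet(αᵢ + nᵢ) = Dirichlet(30, 10, 32, 7).
For a Dirichlet(a₁,…,a_K) with all aᵢ > 1, the mode has j-th component (aⱼ − 1)/(Σaᵢ − K).
Here Σaᵢ = 79 and K = 4, so p(green) = (10 − 1)/(79 − 4) = 9/75 ≈ 0.1200.

MAP estimate of p(green) = 0.1200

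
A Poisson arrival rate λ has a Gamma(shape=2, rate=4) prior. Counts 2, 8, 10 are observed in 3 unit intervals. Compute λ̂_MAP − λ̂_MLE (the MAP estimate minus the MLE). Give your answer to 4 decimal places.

MAP − MLE = -3.6667

Σxᵢ = 20. Posterior is Gamma(22, 7); MAP = (22−1)/7 = 21/7 ≈ 3.00000.
MLE = x̄ = 20/3 ≈ 6.66667.
Difference = 21/7 − 20/3 = -11/3 ≈ -3.6667.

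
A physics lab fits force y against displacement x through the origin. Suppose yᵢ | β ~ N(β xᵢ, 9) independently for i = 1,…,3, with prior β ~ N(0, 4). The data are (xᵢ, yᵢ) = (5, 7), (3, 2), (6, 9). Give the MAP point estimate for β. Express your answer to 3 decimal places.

log p(β | y) = −Σ(yᵢ − βxᵢ)²/(2·9) − β²/(2·4) + const.
Setting the derivative to zero: Σxᵢ(yᵢ − βxᵢ)/9 − β/4 = 0, so β = Σxᵢyᵢ / (Σxᵢ² + σ²/τ²).
Σxᵢyᵢ = 5·7 + 3·2 + 6·9 = 95; Σxᵢ² = 70; σ²/τ² = 2.25.
β̂_MAP = 95 / (70 + 2.25) = 95/72.25 ≈ 1.315.

β̂_MAP = 1.315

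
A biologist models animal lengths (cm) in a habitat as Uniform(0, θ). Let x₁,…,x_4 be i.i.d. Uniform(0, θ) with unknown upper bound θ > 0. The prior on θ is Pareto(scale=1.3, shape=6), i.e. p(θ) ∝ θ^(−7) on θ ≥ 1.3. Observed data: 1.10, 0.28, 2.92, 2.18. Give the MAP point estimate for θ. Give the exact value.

The Uniform(0, θ) likelihood is θ^(−n) for θ ≥ max(xᵢ), zero otherwise. Here max(xᵢ) = 2.92.
Posterior ∝ θ^(−7) · θ^(−4) = θ^(−11) on θ ≥ max(1.3, 2.92) = 2.92.
This density is strictly decreasing in θ, so the posterior mode lies at the lower boundary of the support.

θ̂_MAP = 2.92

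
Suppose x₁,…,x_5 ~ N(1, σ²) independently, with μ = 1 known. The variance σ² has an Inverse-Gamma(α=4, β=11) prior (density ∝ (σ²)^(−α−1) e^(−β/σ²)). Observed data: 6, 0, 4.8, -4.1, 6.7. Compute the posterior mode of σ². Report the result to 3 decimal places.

Sum of squared deviations about the known mean: SS = (6−1)² + (0−1)² + (4.8−1)² + (-4.1−1)² + (6.7−1)² = 98.94.
The Normal likelihood contributes (σ²)^(−n/2) exp(−SS/(2σ²)), so the posterior is Inverse-Gamma(α + n/2, β + SS/2) = Inverse-Gamma(6.5, 60.47).
The mode of Inverse-Gamma(a, b) is b/(a+1) = 60.47/7.5 ≈ 8.063.

σ̂²_MAP = 8.063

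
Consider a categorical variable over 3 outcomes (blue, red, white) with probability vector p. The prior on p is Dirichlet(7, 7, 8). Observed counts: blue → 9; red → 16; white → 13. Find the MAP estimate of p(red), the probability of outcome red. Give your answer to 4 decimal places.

The posterior is Dirichlet(αᵢ + nᵢ) = Dirichlet(16, 23, 21).
For a Dirichlet(a₁,…,a_K) with all aᵢ > 1, the mode has j-th component (aⱼ − 1)/(Σaᵢ − K).
Here Σaᵢ = 60 and K = 3, so p(red) = (23 − 1)/(60 − 3) = 22/57 ≈ 0.3860.

MAP estimate of p(red) = 0.3860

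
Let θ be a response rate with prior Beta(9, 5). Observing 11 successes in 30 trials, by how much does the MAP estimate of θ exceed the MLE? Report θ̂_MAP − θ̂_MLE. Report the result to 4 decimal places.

Posterior is Beta(20, 24); MAP = (20−1)/(44−2) = 19/42 ≈ 0.45238.
MLE ignores the prior: θ̂_MLE = k/n = 11/30 ≈ 0.36667.
Difference = 19/42 − 11/30 = 3/35 ≈ 0.0857.

MAP − MLE = 0.0857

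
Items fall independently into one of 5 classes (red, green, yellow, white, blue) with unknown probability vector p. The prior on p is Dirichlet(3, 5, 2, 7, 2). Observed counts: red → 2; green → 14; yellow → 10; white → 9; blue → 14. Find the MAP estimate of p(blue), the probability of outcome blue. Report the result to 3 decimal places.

MAP estimate of p(blue) = 0.238

The posterior is Dirichlet(αᵢ + nᵢ) = Dirichlet(5, 19, 12, 16, 16).
For a Dirichlet(a₁,…,a_K) with all aᵢ > 1, the mode has j-th component (aⱼ − 1)/(Σaᵢ − K).
Here Σaᵢ = 68 and K = 5, so p(blue) = (16 − 1)/(68 − 5) = 15/63 ≈ 0.238.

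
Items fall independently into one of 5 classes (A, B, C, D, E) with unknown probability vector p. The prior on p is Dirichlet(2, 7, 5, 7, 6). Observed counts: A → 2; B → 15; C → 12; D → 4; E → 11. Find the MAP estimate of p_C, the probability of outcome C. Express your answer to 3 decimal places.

The posterior is Dirichlet(αᵢ + nᵢ) = Dirichlet(4, 22, 17, 11, 17).
For a Dirichlet(a₁,…,a_K) with all aᵢ > 1, the mode has j-th component (aⱼ − 1)/(Σaᵢ − K).
Here Σaᵢ = 71 and K = 5, so p_C = (17 − 1)/(71 − 5) = 16/66 ≈ 0.242.

MAP estimate of p_C = 0.242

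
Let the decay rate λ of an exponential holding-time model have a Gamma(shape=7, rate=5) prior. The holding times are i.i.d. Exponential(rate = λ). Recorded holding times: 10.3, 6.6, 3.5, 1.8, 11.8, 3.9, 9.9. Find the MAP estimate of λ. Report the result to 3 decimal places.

The Exponential(rate=λ) likelihood is ∝ λ^n e^(−λΣtᵢ). Here n = 7 and Σtᵢ = 10.3 + 6.6 + 3.5 + 1.8 + 11.8 + 3.9 + 9.9 = 47.8.
Posterior ∝ λ^6e^(−5λ) · λ^7e^(−47.8λ) = λ^13e^(−52.8λ), i.e. Gamma(14, 52.8).
Mode = (a−1)/b = 13/52.8 ≈ 0.246.

λ̂_MAP = 0.246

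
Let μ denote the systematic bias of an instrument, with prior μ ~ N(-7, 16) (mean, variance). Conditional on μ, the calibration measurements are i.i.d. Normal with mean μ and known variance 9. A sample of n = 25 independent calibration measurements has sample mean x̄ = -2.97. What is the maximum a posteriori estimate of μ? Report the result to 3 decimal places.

μ̂_MAP = -3.059

n = 25, x̄ = -2.97.
For a Normal prior and Normal likelihood with known variance, the posterior is Normal; its mode equals its mean, the precision-weighted average.
Prior precision 1/σ₀² = 1/16 = 0.0625; data precision n/σ² = 25/9.
μ̂ = (0.0625·(-7) + (25/9)·(-2.97)) / (0.0625 + 25/9) = (-8.6875)/(409/144) = -1251/409 ≈ -3.059.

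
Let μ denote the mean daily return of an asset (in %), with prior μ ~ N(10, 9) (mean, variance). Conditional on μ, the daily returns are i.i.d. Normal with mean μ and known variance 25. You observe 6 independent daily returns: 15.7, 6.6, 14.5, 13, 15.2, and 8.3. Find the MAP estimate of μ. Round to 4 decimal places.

n = 6; x̄ = (15.7 + 6.6 + 14.5 + 13 + 15.2 + 8.3)/6 = 73.3/6 = 733/60 ≈ 12.2167.
For a Normal prior and Normal likelihood with known variance, the posterior is Normal; its mode equals its mean, the precision-weighted average.
Prior precision 1/σ₀² = 1/9; data precision n/σ² = 6/25 = 0.24.
μ̂ = ((1/9)·10 + 0.24·(733/60)) / (1/9 + 0.24) = (9097/2250)/(79/225) = 9097/790 ≈ 11.5152.

μ̂_MAP = 11.5152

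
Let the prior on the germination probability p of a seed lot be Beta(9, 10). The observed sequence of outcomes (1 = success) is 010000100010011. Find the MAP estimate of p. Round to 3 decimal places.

p̂_MAP = 0.406

Prior: Beta(9, 10).
Data: 5 successes in 15 trials (from the sequence). The binomial likelihood contributes p^5(1−p)^10, so the posterior is Beta(9+5, 10+10) = Beta(14, 20).
For Beta(a, b) with a, b > 1 the mode is (a−1)/(a+b−2) = 13/32 ≈ 0.406.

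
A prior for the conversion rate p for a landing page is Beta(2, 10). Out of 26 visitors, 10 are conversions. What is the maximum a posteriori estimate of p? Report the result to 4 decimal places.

Prior: Beta(2, 10).
Data: 10 successes in 26 trials. The binomial likelihood contributes p^10(1−p)^16, so the posterior is Beta(2+10, 10+16) = Beta(12, 26).
For Beta(a, b) with a, b > 1 the mode is (a−1)/(a+b−2) = 11/36 ≈ 0.3056.

p̂_MAP = 0.3056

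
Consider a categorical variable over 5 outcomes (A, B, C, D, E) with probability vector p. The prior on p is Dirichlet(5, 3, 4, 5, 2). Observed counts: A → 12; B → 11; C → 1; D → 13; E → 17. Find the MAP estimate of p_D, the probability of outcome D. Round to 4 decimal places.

MAP estimate of p_D = 0.2500

The posterior is Dirichlet(αᵢ + nᵢ) = Dirichlet(17, 14, 5, 18, 19).
For a Dirichlet(a₁,…,a_K) with all aᵢ > 1, the mode has j-th component (aⱼ − 1)/(Σaᵢ − K).
Here Σaᵢ = 73 and K = 5, so p_D = (18 − 1)/(73 − 5) = 17/68 ≈ 0.2500.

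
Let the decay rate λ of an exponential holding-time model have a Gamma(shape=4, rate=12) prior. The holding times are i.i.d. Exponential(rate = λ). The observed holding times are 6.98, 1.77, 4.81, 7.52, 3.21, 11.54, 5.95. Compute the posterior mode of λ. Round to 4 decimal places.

The Exponential(rate=λ) likelihood is ∝ λ^n e^(−λΣtᵢ). Here n = 7 and Σtᵢ = 6.98 + 1.77 + 4.81 + 7.52 + 3.21 + 11.54 + 5.95 = 41.78.
Posterior ∝ λ^3e^(−12λ) · λ^7e^(−41.78λ) = λ^10e^(−53.78λ), i.e. Gamma(11, 53.78).
Mode = (a−1)/b = 10/53.78 ≈ 0.1859.

λ̂_MAP = 0.1859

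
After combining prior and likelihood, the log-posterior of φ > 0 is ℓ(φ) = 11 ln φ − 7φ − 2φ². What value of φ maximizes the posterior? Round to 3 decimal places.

ℓ'(φ) = 11/φ − 7 − 4φ. Setting this to zero and multiplying by φ: 4φ² + 7φ − 11 = 0.
φ = (−7 + √(7² + 4·4·11)) / (2·4) = (−7 + √225) / 8 = (−7 + 15)/8 = 1.
ℓ''(φ) = −11/φ² − 4 < 0, confirming a maximum.

φ̂_MAP = 1.000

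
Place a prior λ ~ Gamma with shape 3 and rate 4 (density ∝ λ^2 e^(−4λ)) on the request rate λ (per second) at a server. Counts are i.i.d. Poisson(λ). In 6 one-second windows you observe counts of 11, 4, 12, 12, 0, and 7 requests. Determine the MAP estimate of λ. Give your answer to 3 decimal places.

λ̂_MAP = 4.800

Σxᵢ = 11+4+12+12+0+7 = 46, with n = 6.
Posterior ∝ λ^2e^(−4λ) · λ^46e^(−6λ) = λ^48e^(−10λ), i.e. Gamma(shape=49, rate=10).
The mode of a Gamma(a, b) with a ≥ 1 (shape–rate) is (a−1)/b = 48/10 ≈ 4.800.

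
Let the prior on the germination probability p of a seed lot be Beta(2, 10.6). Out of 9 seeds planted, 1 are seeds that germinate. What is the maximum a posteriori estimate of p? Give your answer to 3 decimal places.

Prior: Beta(2, 10.6).
Data: 1 success in 9 trials. The binomial likelihood contributes p(1−p)^8, so the posterior is Beta(2+1, 10.6+8) = Beta(3, 18.6).
For Beta(a, b) with a, b > 1 the mode is (a−1)/(a+b−2) = 2/19.6 ≈ 0.102.

p̂_MAP = 0.102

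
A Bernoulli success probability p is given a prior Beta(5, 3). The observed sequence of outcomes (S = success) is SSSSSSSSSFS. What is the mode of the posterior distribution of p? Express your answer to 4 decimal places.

Prior: Beta(5, 3).
Data: 10 successes in 11 trials (from the sequence). The binomial likelihood contributes p^10(1−p)^1, so the posterior is Beta(5+10, 3+1) = Beta(15, 4).
For Beta(a, b) with a, b > 1 the mode is (a−1)/(a+b−2) = 14/17 ≈ 0.8235.

p̂_MAP = 0.8235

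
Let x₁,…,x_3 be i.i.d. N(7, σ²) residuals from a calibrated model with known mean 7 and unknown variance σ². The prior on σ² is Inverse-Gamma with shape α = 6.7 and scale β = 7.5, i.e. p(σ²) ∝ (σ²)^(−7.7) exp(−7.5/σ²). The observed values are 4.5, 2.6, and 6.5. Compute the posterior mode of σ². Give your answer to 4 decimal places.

σ̂²_MAP = 2.2207

Sum of squared deviations about the known mean: SS = (4.5−7)² + (2.6−7)² + (6.5−7)² = 25.86.
The Normal likelihood contributes (σ²)^(−n/2) exp(−SS/(2σ²)), so the posterior is Inverse-Gamma(α + n/2, β + SS/2) = Inverse-Gamma(8.2, 20.43).
The mode of Inverse-Gamma(a, b) is b/(a+1) = 20.43/9.2 ≈ 2.2207.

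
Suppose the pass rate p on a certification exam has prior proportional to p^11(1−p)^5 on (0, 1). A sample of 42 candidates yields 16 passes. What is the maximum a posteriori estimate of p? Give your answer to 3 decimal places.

p̂_MAP = 0.466

The prior density ∝ p^11(1−p)^5 is the kernel of Beta(12, 6).
Data: 16 successes in 42 trials. The binomial likelihood contributes p^16(1−p)^26, so the posterior is Beta(12+16, 6+26) = Beta(28, 32).
For Beta(a, b) with a, b > 1 the mode is (a−1)/(a+b−2) = 27/58 ≈ 0.466.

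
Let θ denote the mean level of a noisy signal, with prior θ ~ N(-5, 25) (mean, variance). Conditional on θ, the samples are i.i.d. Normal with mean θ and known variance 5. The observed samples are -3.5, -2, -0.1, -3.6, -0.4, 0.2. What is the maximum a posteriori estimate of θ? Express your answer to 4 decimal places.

θ̂_MAP = -1.6774

n = 6; x̄ = ((-3.5) + (-2) + (-0.1) + (-3.6) + (-0.4) + 0.2)/6 = -9.4/6 = -47/30 ≈ -1.5667.
For a Normal prior and Normal likelihood with known variance, the posterior is Normal; its mode equals its mean, the precision-weighted average.
Prior precision 1/σ₀² = 1/25 = 0.04; data precision n/σ² = 6/5 = 1.2.
θ̂ = (0.04·(-5) + 1.2·(-47/30)) / (0.04 + 1.2) = (-2.08)/1.24 = -52/31 ≈ -1.6774.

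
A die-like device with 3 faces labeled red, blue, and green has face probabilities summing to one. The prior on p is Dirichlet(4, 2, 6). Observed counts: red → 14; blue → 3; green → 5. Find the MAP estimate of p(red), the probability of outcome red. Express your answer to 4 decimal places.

MAP estimate of p(red) = 0.5484

The posterior is Dirichlet(αᵢ + nᵢ) = Dirichlet(18, 5, 11).
For a Dirichlet(a₁,…,a_K) with all aᵢ > 1, the mode has j-th component (aⱼ − 1)/(Σaᵢ − K).
Here Σaᵢ = 34 and K = 3, so p(red) = (18 − 1)/(34 − 3) = 17/31 ≈ 0.5484.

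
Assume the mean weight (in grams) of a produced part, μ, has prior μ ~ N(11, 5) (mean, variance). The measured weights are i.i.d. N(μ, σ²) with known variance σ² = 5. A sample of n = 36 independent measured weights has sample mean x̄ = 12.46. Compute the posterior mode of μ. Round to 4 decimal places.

μ̂_MAP = 12.4205

n = 36, x̄ = 12.46.
For a Normal prior and Normal likelihood with known variance, the posterior is Normal; its mode equals its mean, the precision-weighted average.
Prior precision 1/σ₀² = 1/5 = 0.2; data precision n/σ² = 36/5 = 7.2.
μ̂ = (0.2·11 + 7.2·12.46) / (0.2 + 7.2) = 91.912/7.4 = 11489/925 ≈ 12.4205.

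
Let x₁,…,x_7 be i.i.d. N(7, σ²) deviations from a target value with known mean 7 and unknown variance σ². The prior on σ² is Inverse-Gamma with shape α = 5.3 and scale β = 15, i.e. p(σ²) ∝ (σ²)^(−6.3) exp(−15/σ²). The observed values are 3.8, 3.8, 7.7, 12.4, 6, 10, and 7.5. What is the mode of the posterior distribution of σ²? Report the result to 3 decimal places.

σ̂²_MAP = 4.611

Sum of squared deviations about the known mean: SS = (3.8−7)² + (3.8−7)² + (7.7−7)² + (12.4−7)² + (6−7)² + (10−7)² + (7.5−7)² = 60.38.
The Normal likelihood contributes (σ²)^(−n/2) exp(−SS/(2σ²)), so the posterior is Inverse-Gamma(α + n/2, β + SS/2) = Inverse-Gamma(8.8, 45.19).
The mode of Inverse-Gamma(a, b) is b/(a+1) = 45.19/9.8 ≈ 4.611.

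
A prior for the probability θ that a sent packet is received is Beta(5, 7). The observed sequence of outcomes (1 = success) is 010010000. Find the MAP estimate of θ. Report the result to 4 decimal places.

Prior: Beta(5, 7).
Data: 2 successes in 9 trials (from the sequence). The binomial likelihood contributes θ^2(1−θ)^7, so the posterior is Beta(5+2, 7+7) = Beta(7, 14).
For Beta(a, b) with a, b > 1 the mode is (a−1)/(a+b−2) = 6/19 ≈ 0.3158.

θ̂_MAP = 0.3158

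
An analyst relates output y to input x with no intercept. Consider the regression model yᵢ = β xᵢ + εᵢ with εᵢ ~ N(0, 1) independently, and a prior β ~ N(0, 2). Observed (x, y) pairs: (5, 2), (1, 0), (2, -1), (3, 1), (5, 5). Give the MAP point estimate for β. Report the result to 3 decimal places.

β̂_MAP = 0.558

log p(β | y) = −Σ(yᵢ − βxᵢ)²/(2·1) − β²/(2·2) + const.
Setting the derivative to zero: Σxᵢ(yᵢ − βxᵢ)/1 − β/2 = 0, so β = Σxᵢyᵢ / (Σxᵢ² + σ²/τ²).
Σxᵢyᵢ = 5·2 + 1·0 + 2·(-1) + 3·1 + 5·5 = 36; Σxᵢ² = 64; σ²/τ² = 0.5.
β̂_MAP = 36 / (64 + 0.5) = 36/64.5 ≈ 0.558.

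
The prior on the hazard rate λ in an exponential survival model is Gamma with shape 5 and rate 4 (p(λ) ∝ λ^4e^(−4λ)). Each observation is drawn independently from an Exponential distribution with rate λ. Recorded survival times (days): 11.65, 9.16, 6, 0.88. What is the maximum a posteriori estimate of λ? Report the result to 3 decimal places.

λ̂_MAP = 0.252

The Exponential(rate=λ) likelihood is ∝ λ^n e^(−λΣtᵢ). Here n = 4 and Σtᵢ = 11.65 + 9.16 + 6 + 0.88 = 27.69.
Posterior ∝ λ^4e^(−4λ) · λ^4e^(−27.69λ) = λ^8e^(−31.69λ), i.e. Gamma(9, 31.69).
Mode = (a−1)/b = 8/31.69 ≈ 0.252.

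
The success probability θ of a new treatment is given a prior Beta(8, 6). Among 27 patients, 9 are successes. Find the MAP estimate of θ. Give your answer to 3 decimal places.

θ̂_MAP = 0.410

Prior: Beta(8, 6).
Data: 9 successes in 27 trials. The binomial likelihood contributes θ^9(1−θ)^18, so the posterior is Beta(8+9, 6+18) = Beta(17, 24).
For Beta(a, b) with a, b > 1 the mode is (a−1)/(a+b−2) = 16/39 ≈ 0.410.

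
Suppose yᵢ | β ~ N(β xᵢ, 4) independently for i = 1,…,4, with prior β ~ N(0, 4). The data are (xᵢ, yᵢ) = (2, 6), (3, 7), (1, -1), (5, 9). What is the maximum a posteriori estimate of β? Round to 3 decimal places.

log p(β | y) = −Σ(yᵢ − βxᵢ)²/(2·4) − β²/(2·4) + const.
Setting the derivative to zero: Σxᵢ(yᵢ − βxᵢ)/4 − β/4 = 0, so β = Σxᵢyᵢ / (Σxᵢ² + σ²/τ²).
Σxᵢyᵢ = 2·6 + 3·7 + 1·(-1) + 5·9 = 77; Σxᵢ² = 39; σ²/τ² = 1.
β̂_MAP = 77 / (39 + 1) = 77/40 ≈ 1.925.

β̂_MAP = 1.925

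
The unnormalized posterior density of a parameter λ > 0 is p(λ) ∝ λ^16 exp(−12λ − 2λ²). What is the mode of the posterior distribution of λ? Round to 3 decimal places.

ℓ'(λ) = 16/λ − 12 − 4λ. Setting this to zero and multiplying by λ: 4λ² + 12λ − 16 = 0.
λ = (−12 + √(12² + 4·4·16)) / (2·4) = (−12 + √400) / 8 = (−12 + 20)/8 = 1.
ℓ''(λ) = −16/λ² − 4 < 0, confirming a maximum.

λ̂_MAP = 1.000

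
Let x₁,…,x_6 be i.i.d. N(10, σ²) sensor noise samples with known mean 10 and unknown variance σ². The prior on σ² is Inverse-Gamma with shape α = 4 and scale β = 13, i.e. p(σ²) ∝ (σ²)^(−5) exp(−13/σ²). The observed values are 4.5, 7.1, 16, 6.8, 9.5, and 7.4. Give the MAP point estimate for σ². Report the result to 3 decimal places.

σ̂²_MAP = 7.369

Sum of squared deviations about the known mean: SS = (4.5−10)² + (7.1−10)² + (16−10)² + (6.8−10)² + (9.5−10)² + (7.4−10)² = 91.91.
The Normal likelihood contributes (σ²)^(−n/2) exp(−SS/(2σ²)), so the posterior is Inverse-Gamma(α + n/2, β + SS/2) = Inverse-Gamma(7, 58.955).
The mode of Inverse-Gamma(a, b) is b/(a+1) = 58.955/8 ≈ 7.369.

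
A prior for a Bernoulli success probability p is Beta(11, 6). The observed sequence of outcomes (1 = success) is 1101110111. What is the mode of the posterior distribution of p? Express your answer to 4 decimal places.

p̂_MAP = 0.7200

Prior: Beta(11, 6).
Data: 8 successes in 10 trials (from the sequence). The binomial likelihood contributes p^8(1−p)^2, so the posterior is Beta(11+8, 6+2) = Beta(19, 8).
For Beta(a, b) with a, b > 1 the mode is (a−1)/(a+b−2) = 18/25 ≈ 0.7200.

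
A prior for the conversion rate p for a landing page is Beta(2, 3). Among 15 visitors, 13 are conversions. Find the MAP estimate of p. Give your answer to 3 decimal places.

Prior: Beta(2, 3).
Data: 13 successes in 15 trials. The binomial likelihood contributes p^13(1−p)^2, so the posterior is Beta(2+13, 3+2) = Beta(15, 5).
For Beta(a, b) with a, b > 1 the mode is (a−1)/(a+b−2) = 14/18 ≈ 0.778.

p̂_MAP = 0.778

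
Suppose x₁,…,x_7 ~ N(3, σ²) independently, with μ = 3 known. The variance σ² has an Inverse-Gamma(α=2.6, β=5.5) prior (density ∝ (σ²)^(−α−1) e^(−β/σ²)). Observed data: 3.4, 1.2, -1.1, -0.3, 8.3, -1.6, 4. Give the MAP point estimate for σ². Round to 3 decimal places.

Sum of squared deviations about the known mean: SS = (3.4−3)² + (1.2−3)² + (-1.1−3)² + (-0.3−3)² + (8.3−3)² + (-1.6−3)² + (4−3)² = 81.35.
The Normal likelihood contributes (σ²)^(−n/2) exp(−SS/(2σ²)), so the posterior is Inverse-Gamma(α + n/2, β + SS/2) = Inverse-Gamma(6.1, 46.175).
The mode of Inverse-Gamma(a, b) is b/(a+1) = 46.175/7.1 ≈ 6.504.

σ̂²_MAP = 6.504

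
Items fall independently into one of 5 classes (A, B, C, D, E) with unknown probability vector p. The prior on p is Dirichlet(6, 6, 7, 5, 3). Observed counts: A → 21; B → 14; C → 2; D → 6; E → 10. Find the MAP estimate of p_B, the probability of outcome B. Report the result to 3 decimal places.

MAP estimate of p_B = 0.253

The posterior is Dirichlet(αᵢ + nᵢ) = Dirichlet(27, 20, 9, 11, 13).
For a Dirichlet(a₁,…,a_K) with all aᵢ > 1, the mode has j-th component (aⱼ − 1)/(Σaᵢ − K).
Here Σaᵢ = 80 and K = 5, so p_B = (20 − 1)/(80 − 5) = 19/75 ≈ 0.253.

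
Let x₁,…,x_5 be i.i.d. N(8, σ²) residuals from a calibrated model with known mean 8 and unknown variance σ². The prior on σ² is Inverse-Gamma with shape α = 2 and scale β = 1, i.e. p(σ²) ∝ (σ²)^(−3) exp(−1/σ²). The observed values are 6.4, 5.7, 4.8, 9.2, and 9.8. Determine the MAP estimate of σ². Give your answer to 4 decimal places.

Sum of squared deviations about the known mean: SS = (6.4−8)² + (5.7−8)² + (4.8−8)² + (9.2−8)² + (9.8−8)² = 22.77.
The Normal likelihood contributes (σ²)^(−n/2) exp(−SS/(2σ²)), so the posterior is Inverse-Gamma(α + n/2, β + SS/2) = Inverse-Gamma(4.5, 12.385).
The mode of Inverse-Gamma(a, b) is b/(a+1) = 12.385/5.5 ≈ 2.2518.

σ̂²_MAP = 2.2518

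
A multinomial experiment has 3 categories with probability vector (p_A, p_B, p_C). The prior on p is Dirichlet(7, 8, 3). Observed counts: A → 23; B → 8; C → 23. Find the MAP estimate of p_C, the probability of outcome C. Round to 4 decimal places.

The posterior is Dirichlet(αᵢ + nᵢ) = Dirichlet(30, 16, 26).
For a Dirichlet(a₁,…,a_K) with all aᵢ > 1, the mode has j-th component (aⱼ − 1)/(Σaᵢ − K).
Here Σaᵢ = 72 and K = 3, so p_C = (26 − 1)/(72 − 3) = 25/69 ≈ 0.3623.

MAP estimate of p_C = 0.3623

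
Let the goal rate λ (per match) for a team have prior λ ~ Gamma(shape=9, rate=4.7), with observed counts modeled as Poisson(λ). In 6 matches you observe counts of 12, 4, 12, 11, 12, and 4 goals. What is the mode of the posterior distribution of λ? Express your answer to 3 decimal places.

λ̂_MAP = 5.888

Σxᵢ = 12+4+12+11+12+4 = 55, with n = 6.
Posterior ∝ λ^8e^(−4.7λ) · λ^55e^(−6λ) = λ^63e^(−10.7λ), i.e. Gamma(shape=64, rate=10.7).
The mode of a Gamma(a, b) with a ≥ 1 (shape–rate) is (a−1)/b = 63/10.7 ≈ 5.888.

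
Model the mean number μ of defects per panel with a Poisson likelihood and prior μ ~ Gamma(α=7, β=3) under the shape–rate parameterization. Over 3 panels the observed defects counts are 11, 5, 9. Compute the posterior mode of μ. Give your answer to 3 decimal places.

μ̂_MAP = 5.167

Σxᵢ = 11+5+9 = 25, with n = 3.
Posterior ∝ μ^6e^(−3μ) · μ^25e^(−3μ) = μ^31e^(−6μ), i.e. Gamma(shape=32, rate=6).
The mode of a Gamma(a, b) with a ≥ 1 (shape–rate) is (a−1)/b = 31/6 ≈ 5.167.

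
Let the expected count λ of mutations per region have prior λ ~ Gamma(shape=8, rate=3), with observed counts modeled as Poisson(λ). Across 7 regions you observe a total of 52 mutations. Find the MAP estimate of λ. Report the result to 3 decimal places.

Σxᵢ = 52, n = 7.
Posterior ∝ λ^7e^(−3λ) · λ^52e^(−7λ) = λ^59e^(−10λ), i.e. Gamma(shape=60, rate=10).
The mode of a Gamma(a, b) with a ≥ 1 (shape–rate) is (a−1)/b = 59/10 ≈ 5.900.

λ̂_MAP = 5.900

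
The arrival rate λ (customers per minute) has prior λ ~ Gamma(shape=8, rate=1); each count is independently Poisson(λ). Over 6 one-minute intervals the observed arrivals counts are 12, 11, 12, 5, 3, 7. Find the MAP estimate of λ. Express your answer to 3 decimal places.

Σxᵢ = 12+11+12+5+3+7 = 50, with n = 6.
Posterior ∝ λ^7e^(−1λ) · λ^50e^(−6λ) = λ^57e^(−7λ), i.e. Gamma(shape=58, rate=7).
The mode of a Gamma(a, b) with a ≥ 1 (shape–rate) is (a−1)/b = 57/7 ≈ 8.143.

λ̂_MAP = 8.143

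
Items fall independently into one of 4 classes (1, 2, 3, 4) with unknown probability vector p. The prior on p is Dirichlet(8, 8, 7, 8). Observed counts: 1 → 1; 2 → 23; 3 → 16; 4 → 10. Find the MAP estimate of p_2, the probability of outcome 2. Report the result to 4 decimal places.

The posterior is Dirichlet(αᵢ + nᵢ) = Dirichlet(9, 31, 23, 18).
For a Dirichlet(a₁,…,a_K) with all aᵢ > 1, the mode has j-th component (aⱼ − 1)/(Σaᵢ − K).
Here Σaᵢ = 81 and K = 4, so p_2 = (31 − 1)/(81 − 4) = 30/77 ≈ 0.3896.

MAP estimate: 0.3896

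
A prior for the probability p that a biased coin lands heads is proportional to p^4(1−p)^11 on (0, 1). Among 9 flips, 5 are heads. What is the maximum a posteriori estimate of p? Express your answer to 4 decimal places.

The prior density ∝ p^4(1−p)^11 is the kernel of Beta(5, 12).
Data: 5 successes in 9 trials. The binomial likelihood contributes p^5(1−p)^4, so the posterior is Beta(5+5, 12+4) = Beta(10, 16).
For Beta(a, b) with a, b > 1 the mode is (a−1)/(a+b−2) = 9/24 ≈ 0.3750.

p̂_MAP = 0.3750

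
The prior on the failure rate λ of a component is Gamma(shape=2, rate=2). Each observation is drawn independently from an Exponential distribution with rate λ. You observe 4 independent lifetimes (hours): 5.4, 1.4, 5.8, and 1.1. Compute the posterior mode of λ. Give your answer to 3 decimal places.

λ̂_MAP = 0.318

The Exponential(rate=λ) likelihood is ∝ λ^n e^(−λΣtᵢ). Here n = 4 and Σtᵢ = 5.4 + 1.4 + 5.8 + 1.1 = 13.7.
Posterior ∝ λe^(−2λ) · λ^4e^(−13.7λ) = λ^5e^(−15.7λ), i.e. Gamma(6, 15.7).
Mode = (a−1)/b = 5/15.7 ≈ 0.318.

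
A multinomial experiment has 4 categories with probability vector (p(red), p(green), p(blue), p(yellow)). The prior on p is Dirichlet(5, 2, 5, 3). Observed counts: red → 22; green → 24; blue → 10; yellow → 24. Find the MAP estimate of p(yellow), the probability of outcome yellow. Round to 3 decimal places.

MAP estimate of p(yellow) = 0.286

The posterior is Dirichlet(αᵢ + nᵢ) = Dirichlet(27, 26, 15, 27).
For a Dirichlet(a₁,…,a_K) with all aᵢ > 1, the mode has j-th component (aⱼ − 1)/(Σaᵢ − K).
Here Σaᵢ = 95 and K = 4, so p(yellow) = (27 − 1)/(95 − 4) = 26/91 ≈ 0.286.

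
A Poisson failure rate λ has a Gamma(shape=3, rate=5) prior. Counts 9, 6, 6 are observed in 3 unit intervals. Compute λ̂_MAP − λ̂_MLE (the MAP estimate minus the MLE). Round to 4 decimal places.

Σxᵢ = 21. Posterior is Gamma(24, 8); MAP = (24−1)/8 = 23/8 ≈ 2.87500.
MLE = x̄ = 21/3 ≈ 7.00000.
Difference = 23/8 − 21/3 = -33/8 ≈ -4.1250.

MAP − MLE = -4.1250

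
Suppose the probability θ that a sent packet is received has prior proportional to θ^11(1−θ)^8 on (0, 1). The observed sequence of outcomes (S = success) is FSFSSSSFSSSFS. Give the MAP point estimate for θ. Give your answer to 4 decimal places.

θ̂_MAP = 0.6250

The prior density ∝ θ^11(1−θ)^8 is the kernel of Beta(12, 9).
Data: 9 successes in 13 trials (from the sequence). The binomial likelihood contributes θ^9(1−θ)^4, so the posterior is Beta(12+9, 9+4) = Beta(21, 13).
For Beta(a, b) with a, b > 1 the mode is (a−1)/(a+b−2) = 20/32 ≈ 0.6250.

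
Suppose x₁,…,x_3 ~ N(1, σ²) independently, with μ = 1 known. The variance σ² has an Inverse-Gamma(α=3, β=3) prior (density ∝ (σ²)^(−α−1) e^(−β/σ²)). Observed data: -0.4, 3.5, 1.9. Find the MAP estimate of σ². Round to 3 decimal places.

Sum of squared deviations about the known mean: SS = (-0.4−1)² + (3.5−1)² + (1.9−1)² = 9.02.
The Normal likelihood contributes (σ²)^(−n/2) exp(−SS/(2σ²)), so the posterior is Inverse-Gamma(α + n/2, β + SS/2) = Inverse-Gamma(4.5, 7.51).
The mode of Inverse-Gamma(a, b) is b/(a+1) = 7.51/5.5 ≈ 1.365.

σ̂²_MAP = 1.365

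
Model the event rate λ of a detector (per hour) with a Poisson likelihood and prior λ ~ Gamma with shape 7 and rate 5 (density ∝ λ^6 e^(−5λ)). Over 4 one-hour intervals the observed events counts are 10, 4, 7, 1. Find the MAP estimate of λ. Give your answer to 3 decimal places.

Σxᵢ = 10+4+7+1 = 22, with n = 4.
Posterior ∝ λ^6e^(−5λ) · λ^22e^(−4λ) = λ^28e^(−9λ), i.e. Gamma(shape=29, rate=9).
The mode of a Gamma(a, b) with a ≥ 1 (shape–rate) is (a−1)/b = 28/9 ≈ 3.111.

λ̂_MAP = 3.111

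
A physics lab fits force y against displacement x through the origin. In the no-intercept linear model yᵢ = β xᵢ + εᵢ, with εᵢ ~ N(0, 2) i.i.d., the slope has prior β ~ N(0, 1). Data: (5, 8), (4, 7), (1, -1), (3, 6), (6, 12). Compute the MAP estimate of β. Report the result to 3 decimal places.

β̂_MAP = 1.764

log p(β | y) = −Σ(yᵢ − βxᵢ)²/(2·2) − β²/(2·1) + const.
Setting the derivative to zero: Σxᵢ(yᵢ − βxᵢ)/2 − β/1 = 0, so β = Σxᵢyᵢ / (Σxᵢ² + σ²/τ²).
Σxᵢyᵢ = 5·8 + 4·7 + 1·(-1) + 3·6 + 6·12 = 157; Σxᵢ² = 87; σ²/τ² = 2.
β̂_MAP = 157 / (87 + 2) = 157/89 ≈ 1.764.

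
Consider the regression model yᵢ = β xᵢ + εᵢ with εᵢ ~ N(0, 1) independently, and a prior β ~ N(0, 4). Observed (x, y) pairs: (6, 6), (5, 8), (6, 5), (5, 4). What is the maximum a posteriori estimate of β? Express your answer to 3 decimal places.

log p(β | y) = −Σ(yᵢ − βxᵢ)²/(2·1) − β²/(2·4) + const.
Setting the derivative to zero: Σxᵢ(yᵢ − βxᵢ)/1 − β/4 = 0, so β = Σxᵢyᵢ / (Σxᵢ² + σ²/τ²).
Σxᵢyᵢ = 6·6 + 5·8 + 6·5 + 5·4 = 126; Σxᵢ² = 122; σ²/τ² = 0.25.
β̂_MAP = 126 / (122 + 0.25) = 126/122.25 ≈ 1.031.

β̂_MAP = 1.031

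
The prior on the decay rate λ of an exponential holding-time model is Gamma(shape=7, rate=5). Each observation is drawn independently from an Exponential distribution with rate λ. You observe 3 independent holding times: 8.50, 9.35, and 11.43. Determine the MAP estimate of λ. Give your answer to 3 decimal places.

λ̂_MAP = 0.263

The Exponential(rate=λ) likelihood is ∝ λ^n e^(−λΣtᵢ). Here n = 3 and Σtᵢ = 8.50 + 9.35 + 11.43 = 29.28.
Posterior ∝ λ^6e^(−5λ) · λ^3e^(−29.28λ) = λ^9e^(−34.28λ), i.e. Gamma(10, 34.28).
Mode = (a−1)/b = 9/34.28 ≈ 0.263.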